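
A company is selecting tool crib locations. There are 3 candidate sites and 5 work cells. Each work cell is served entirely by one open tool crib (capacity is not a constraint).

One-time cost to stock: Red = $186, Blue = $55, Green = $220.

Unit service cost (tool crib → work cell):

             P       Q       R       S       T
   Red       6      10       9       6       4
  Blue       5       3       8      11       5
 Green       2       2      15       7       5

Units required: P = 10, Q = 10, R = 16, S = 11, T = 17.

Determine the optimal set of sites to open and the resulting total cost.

For any fixed open set, each work cell goes to its cheapest open site; total = fixed + service.
{Blue}: P→Blue 5·10=50, Q→Blue 3·10=30, R→Blue 8·16=128, S→Blue 11·11=121, T→Blue 5·17=85. Service 414; fixed 55; total 469.
{Red, Blue}: service 342 + fixed 241 = 583
{Blue, Green}: P→Green 2·10=20, Q→Green 2·10=20, R→Blue 8·16=128, S→Green 7·11=77, T→Blue 5·17=85. Service 330; fixed 275; total 605.
{Red, Blue, Green}: service 302 + fixed 461 = 763
(All 7 nonempty subsets were checked; Blue only is lowest.)

Open Blue only; minimum total cost 469.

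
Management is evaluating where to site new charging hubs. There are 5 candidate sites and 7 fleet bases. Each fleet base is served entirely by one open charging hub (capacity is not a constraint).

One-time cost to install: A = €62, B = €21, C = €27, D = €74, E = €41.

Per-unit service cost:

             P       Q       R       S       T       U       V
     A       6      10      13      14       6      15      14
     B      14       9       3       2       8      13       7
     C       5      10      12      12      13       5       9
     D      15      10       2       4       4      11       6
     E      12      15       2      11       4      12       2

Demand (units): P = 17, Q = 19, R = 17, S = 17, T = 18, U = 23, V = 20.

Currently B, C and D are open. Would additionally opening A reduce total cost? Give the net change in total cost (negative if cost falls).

Current service cost with {B, C, D}: 631.
Adding A: each fleet base re-picks its cheapest; new service cost 631, saving 0.
Extra fixed cost: 62. Net change = 62 − 0 = 62.
(Totals: 753 → 815.)

No — net change +62 (cost rises by 62).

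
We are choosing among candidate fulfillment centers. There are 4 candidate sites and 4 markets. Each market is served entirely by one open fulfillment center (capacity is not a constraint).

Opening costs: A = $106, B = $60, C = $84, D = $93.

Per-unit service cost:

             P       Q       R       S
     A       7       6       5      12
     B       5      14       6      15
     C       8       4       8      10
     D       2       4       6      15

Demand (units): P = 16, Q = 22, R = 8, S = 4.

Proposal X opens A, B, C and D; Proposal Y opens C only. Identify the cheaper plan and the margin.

Proposal Y is cheaper by 139.

Proposal X: {A, B, C, D}: P→D 2·16=32, Q→C 4·22=88, R→A 5·8=40, S→C 10·4=40. Service 200; fixed 343; total 543.
Proposal Y: {C}: P→C 8·16=128, Q→C 4·22=88, R→C 8·8=64, S→C 10·4=40. Service 320; fixed 84; total 404.
Difference: |543 − 404| = 139.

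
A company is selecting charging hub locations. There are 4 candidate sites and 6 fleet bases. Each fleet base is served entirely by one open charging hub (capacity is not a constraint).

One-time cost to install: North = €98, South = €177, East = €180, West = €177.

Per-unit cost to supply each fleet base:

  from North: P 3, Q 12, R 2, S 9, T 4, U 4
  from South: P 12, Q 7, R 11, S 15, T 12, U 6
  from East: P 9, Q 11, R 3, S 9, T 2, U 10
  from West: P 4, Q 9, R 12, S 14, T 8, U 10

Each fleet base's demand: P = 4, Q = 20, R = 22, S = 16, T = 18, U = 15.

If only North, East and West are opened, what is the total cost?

Total cost: 931

Each fleet base is assigned to its cheapest site among the open ones.
{North, East, West}: P→North 3·4=12, Q→West 9·20=180, R→North 2·22=44, S→North 9·16=144, T→East 2·18=36, U→North 4·15=60. Service 476; fixed 455; total 931.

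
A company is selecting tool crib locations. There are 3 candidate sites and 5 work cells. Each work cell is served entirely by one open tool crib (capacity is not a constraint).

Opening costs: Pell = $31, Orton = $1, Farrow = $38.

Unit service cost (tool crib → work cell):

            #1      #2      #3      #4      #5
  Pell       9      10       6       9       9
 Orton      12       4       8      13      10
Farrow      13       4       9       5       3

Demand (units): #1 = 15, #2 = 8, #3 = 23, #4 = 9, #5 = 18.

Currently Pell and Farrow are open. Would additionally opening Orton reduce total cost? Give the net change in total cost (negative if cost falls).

Current service cost with {Pell, Farrow}: 404.
Adding Orton: each work cell re-picks its cheapest; new service cost 404, saving 0.
Extra fixed cost: 1. Net change = 1 − 0 = 1.
(Totals: 473 → 474.)

No — net change +1 (cost rises by 1).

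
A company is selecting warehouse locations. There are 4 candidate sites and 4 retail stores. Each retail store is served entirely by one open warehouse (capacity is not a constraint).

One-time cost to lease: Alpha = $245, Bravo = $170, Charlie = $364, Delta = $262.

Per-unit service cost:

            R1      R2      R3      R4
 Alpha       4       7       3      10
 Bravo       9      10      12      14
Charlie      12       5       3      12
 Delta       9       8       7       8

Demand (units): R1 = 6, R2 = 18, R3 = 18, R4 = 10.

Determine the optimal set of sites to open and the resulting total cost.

For any fixed open set, each retail store goes to its cheapest open site; total = fixed + service.
{Alpha}: R1→Alpha 4·6=24, R2→Alpha 7·18=126, R3→Alpha 3·18=54, R4→Alpha 10·10=100. Service 304; fixed 245; total 549.
{Delta}: service 404 + fixed 262 = 666
{Charlie}: R1→Charlie 12·6=72, R2→Charlie 5·18=90, R3→Charlie 3·18=54, R4→Charlie 12·10=120. Service 336; fixed 364; total 700.
{Alpha, Bravo, Charlie, Delta}: service 248 + fixed 1041 = 1289
No other subset beats 549.

Open Alpha only; minimum total cost 549.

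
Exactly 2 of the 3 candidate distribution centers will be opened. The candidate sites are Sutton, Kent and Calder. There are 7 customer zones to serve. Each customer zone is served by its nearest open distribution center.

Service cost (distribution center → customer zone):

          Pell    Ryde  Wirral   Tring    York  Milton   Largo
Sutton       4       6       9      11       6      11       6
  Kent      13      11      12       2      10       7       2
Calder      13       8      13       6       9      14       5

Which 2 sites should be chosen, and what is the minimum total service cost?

With exactly 2 open, each customer zone uses its cheapest among the chosen.
{Sutton, Kent}: Pell→Sutton 4, Ryde→Sutton 6, Wirral→Sutton 9, Tring→Kent 2, York→Sutton 6, Milton→Kent 7, Largo→Kent 2. Service cost 36.
{Sutton, Calder}: service cost 47
{Kent, Calder}: service cost 53
Among all 3 size-2 choices, {Sutton, Kent} is lowest.

Choose Sutton and Kent; total service cost 36.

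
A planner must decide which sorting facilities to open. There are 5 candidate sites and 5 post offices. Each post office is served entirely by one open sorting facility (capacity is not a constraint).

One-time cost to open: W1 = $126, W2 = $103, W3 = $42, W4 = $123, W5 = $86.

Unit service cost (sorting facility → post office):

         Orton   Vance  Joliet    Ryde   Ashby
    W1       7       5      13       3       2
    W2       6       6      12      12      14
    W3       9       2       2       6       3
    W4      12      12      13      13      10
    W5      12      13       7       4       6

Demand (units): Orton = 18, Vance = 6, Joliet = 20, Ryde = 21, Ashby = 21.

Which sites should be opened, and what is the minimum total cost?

For any fixed open set, each post office goes to its cheapest open site; total = fixed + service.
{W3}: Orton→W3 9·18=162, Vance→W3 2·6=12, Joliet→W3 2·20=40, Ryde→W3 6·21=126, Ashby→W3 3·21=63. Service 403; fixed 42; total 445.
{W1, W3}: Orton→W1 7·18=126, Vance→W3 2·6=12, Joliet→W3 2·20=40, Ryde→W1 3·21=63, Ashby→W1 2·21=42. Service 283; fixed 168; total 451.
{W3, W5}: Orton→W3 9·18=162, Vance→W3 2·6=12, Joliet→W3 2·20=40, Ryde→W5 4·21=84, Ashby→W3 3·21=63. Service 361; fixed 128; total 489.
{W1, W2, W3, W4, W5}: service 265 + fixed 480 = 745
No other subset beats 445.

Open W3 only; minimum total cost 445.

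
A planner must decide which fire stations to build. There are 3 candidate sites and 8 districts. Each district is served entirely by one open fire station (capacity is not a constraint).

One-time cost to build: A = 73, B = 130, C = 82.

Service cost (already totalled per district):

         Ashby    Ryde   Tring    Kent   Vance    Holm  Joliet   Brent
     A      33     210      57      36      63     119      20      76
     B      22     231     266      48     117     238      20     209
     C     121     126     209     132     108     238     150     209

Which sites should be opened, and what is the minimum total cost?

For any fixed open set, each district goes to its cheapest open site; total = fixed + service.
{A, C}: Ashby→A 33, Ryde→C 126, Tring→A 57, Kent→A 36, Vance→A 63, Holm→A 119, Joliet→A 20, Brent→A 76. Service 530; fixed 155; total 685.
{A}: service 614 + fixed 73 = 687
{A, B, C}: service 519 + fixed 285 = 804
(All 7 nonempty subsets were checked; A and C is lowest.)

Open A and C; minimum total cost 685.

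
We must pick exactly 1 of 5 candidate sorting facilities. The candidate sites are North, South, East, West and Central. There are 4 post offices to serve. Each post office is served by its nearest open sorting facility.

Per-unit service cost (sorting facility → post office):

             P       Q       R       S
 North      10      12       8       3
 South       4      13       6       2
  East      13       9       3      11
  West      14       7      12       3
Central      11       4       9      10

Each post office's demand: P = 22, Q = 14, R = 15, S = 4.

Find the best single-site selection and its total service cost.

With exactly 1 open, each post office uses its cheapest among the chosen.
{South}: P→South 4·22=88, Q→South 13·14=182, R→South 6·15=90, S→South 2·4=8. Service cost 368.
{Central}: service cost 473
{East}: service cost 501
Among all 5 size-1 choices, {South} is lowest.

Choose South only; total service cost 368.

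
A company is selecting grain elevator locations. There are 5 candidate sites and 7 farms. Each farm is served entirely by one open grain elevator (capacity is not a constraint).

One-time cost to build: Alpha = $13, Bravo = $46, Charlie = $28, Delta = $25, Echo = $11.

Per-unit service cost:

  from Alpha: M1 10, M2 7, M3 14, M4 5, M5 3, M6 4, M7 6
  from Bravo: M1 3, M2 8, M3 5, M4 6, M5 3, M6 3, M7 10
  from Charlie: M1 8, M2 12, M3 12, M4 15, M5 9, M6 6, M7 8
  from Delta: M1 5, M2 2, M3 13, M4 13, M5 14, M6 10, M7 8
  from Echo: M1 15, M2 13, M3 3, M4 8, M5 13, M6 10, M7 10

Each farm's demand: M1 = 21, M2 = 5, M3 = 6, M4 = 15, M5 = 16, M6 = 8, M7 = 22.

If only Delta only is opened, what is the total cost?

Each farm is assigned to its cheapest site among the open ones.
{Delta}: M1→Delta 5·21=105, M2→Delta 2·5=10, M3→Delta 13·6=78, M4→Delta 13·15=195, M5→Delta 14·16=224, M6→Delta 10·8=80, M7→Delta 8·22=176. Service 868; fixed 25; total 893.

Total cost: 893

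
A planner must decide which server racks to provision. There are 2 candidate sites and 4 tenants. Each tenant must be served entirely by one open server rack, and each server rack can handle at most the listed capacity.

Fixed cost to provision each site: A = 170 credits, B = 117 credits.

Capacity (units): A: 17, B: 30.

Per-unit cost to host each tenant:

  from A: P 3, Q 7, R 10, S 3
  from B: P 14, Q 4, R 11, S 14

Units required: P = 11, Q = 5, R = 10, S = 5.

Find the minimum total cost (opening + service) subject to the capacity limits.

Minimum total cost: 465

Open {A, B}: P→A 3·11=33, Q→B 4·5=20, R→B 11·10=110, S→A 3·5=15.
Loads: A carries 16/17, B carries 15/30. Service 178; fixed 287; total 465.
Next best feasible plan costs 520.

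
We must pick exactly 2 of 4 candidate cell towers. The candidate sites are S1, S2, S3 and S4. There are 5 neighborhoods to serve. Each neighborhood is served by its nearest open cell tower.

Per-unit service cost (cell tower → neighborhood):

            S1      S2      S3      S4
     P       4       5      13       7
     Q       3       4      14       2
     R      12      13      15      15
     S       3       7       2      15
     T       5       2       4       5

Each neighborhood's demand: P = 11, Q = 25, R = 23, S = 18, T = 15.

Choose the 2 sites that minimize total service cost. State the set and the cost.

With exactly 2 open, each neighborhood uses its cheapest among the chosen.
{S1, S2}: P→S1 4·11=44, Q→S1 3·25=75, R→S1 12·23=276, S→S1 3·18=54, T→S2 2·15=30. Service cost 479.
{S1, S3}: service cost 491
{S1, S4}: service cost 499
Among all 6 size-2 choices, {S1, S2} is lowest.

Choose S1 and S2; total service cost 479.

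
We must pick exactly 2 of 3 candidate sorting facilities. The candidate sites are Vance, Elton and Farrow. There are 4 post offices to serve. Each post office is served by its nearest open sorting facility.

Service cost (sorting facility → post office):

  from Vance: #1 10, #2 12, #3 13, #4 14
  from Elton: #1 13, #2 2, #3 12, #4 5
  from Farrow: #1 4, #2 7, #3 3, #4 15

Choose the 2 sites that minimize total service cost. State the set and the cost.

With exactly 2 open, each post office uses its cheapest among the chosen.
{Elton, Farrow}: #1→Farrow 4, #2→Elton 2, #3→Farrow 3, #4→Elton 5. Service cost 14.
{Vance, Farrow}: service cost 28
{Vance, Elton}: service cost 29
Among all 3 size-2 choices, {Elton, Farrow} is lowest.

Choose Elton and Farrow; total service cost 14.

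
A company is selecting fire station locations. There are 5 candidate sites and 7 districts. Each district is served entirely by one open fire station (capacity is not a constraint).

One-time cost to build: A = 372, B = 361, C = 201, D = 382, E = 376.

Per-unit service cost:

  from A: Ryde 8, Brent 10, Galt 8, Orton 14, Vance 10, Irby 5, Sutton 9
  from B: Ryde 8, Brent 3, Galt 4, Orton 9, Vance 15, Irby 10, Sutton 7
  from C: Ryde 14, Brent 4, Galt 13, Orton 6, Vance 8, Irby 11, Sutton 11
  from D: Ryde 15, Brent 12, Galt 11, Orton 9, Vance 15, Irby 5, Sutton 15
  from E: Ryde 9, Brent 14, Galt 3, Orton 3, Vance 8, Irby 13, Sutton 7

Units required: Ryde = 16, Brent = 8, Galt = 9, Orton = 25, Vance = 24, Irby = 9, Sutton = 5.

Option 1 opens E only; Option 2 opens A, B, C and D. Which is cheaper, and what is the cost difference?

Option 1 is cheaper by 848.

Option 1: {E}: Ryde→E 9·16=144, Brent→E 14·8=112, Galt→E 3·9=27, Orton→E 3·25=75, Vance→E 8·24=192, Irby→E 13·9=117, Sutton→E 7·5=35. Service 702; fixed 376; total 1078.
Option 2: {A, B, C, D}: Ryde→A 8·16=128, Brent→B 3·8=24, Galt→B 4·9=36, Orton→C 6·25=150, Vance→C 8·24=192, Irby→A 5·9=45, Sutton→B 7·5=35. Service 610; fixed 1316; total 1926.
Difference: |1078 − 1926| = 848.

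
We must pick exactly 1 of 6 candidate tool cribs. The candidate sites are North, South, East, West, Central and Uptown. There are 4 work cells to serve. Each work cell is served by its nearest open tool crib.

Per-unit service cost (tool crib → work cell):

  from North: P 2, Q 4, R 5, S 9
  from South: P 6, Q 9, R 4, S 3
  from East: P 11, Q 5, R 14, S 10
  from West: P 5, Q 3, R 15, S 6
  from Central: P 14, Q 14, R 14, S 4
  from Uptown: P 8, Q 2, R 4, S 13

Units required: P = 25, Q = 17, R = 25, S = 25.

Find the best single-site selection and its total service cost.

With exactly 1 open, each work cell uses its cheapest among the chosen.
{North}: P→North 2·25=50, Q→North 4·17=68, R→North 5·25=125, S→North 9·25=225. Service cost 468.
{South}: service cost 478
{Uptown}: service cost 659
Among all 6 size-1 choices, {North} is lowest.

Choose North only; total service cost 468.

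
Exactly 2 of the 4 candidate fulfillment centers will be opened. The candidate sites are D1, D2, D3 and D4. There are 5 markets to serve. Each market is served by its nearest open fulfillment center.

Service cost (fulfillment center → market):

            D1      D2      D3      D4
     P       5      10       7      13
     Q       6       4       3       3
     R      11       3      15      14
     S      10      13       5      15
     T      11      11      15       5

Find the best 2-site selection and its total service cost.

With exactly 2 open, each market uses its cheapest among the chosen.
{D2, D3}: P→D3 7, Q→D3 3, R→D2 3, S→D3 5, T→D2 11. Service cost 29.
{D1, D2}: service cost 33
{D1, D4}: service cost 34
Among all 6 size-2 choices, {D2, D3} is lowest.

Choose D2 and D3; total service cost 29.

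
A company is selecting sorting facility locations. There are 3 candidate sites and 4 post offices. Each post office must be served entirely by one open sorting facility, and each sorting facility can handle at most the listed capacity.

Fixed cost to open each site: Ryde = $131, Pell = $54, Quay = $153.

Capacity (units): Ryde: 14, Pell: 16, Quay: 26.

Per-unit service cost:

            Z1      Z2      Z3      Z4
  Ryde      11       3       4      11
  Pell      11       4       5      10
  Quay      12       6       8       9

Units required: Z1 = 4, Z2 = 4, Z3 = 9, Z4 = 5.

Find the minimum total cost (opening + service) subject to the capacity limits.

Open {Ryde, Pell}: Z1→Pell 11·4=44, Z2→Ryde 3·4=12, Z3→Ryde 4·9=36, Z4→Pell 10·5=50.
Loads: Ryde carries 13/14, Pell carries 9/16. Service 142; fixed 185; total 327.
Next best feasible plan costs 331.

Minimum total cost: 327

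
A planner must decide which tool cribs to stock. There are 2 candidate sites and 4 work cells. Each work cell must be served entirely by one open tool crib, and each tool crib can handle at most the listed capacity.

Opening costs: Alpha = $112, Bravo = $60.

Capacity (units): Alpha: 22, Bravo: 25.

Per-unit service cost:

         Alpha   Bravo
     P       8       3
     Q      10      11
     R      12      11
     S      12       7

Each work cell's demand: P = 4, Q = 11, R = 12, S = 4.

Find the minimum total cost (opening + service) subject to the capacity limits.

Minimum total cost: 454

Open {Alpha, Bravo}: P→Bravo 3·4=12, Q→Alpha 10·11=110, R→Bravo 11·12=132, S→Bravo 7·4=28.
Loads: Alpha carries 11/22, Bravo carries 20/25. Service 282; fixed 172; total 454.
Next best feasible plan costs 474.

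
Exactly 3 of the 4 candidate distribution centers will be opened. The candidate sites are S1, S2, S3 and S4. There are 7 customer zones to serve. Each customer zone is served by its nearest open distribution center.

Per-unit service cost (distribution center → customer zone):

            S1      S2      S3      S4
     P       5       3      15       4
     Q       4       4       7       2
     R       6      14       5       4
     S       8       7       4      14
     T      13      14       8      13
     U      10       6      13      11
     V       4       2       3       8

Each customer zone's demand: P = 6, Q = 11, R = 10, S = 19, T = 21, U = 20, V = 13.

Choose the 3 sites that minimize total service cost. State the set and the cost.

Choose S2, S3 and S4; total service cost 470.

With exactly 3 open, each customer zone uses its cheapest among the chosen.
{S2, S3, S4}: P→S2 3·6=18, Q→S4 2·11=22, R→S4 4·10=40, S→S3 4·19=76, T→S3 8·21=168, U→S2 6·20=120, V→S2 2·13=26. Service cost 470.
{S1, S2, S3}: service cost 502
{S1, S3, S4}: service cost 569
Among all 4 size-3 choices, {S2, S3, S4} is lowest.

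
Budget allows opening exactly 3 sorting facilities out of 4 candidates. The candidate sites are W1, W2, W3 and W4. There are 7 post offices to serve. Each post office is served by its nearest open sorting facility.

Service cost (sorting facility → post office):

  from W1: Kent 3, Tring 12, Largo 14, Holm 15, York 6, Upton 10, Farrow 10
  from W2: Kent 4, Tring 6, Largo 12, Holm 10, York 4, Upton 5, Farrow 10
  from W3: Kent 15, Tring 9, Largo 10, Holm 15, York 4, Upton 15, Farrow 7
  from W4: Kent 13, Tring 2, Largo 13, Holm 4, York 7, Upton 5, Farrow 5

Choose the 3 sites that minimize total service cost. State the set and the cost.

With exactly 3 open, each post office uses its cheapest among the chosen.
{W1, W3, W4}: Kent→W1 3, Tring→W4 2, Largo→W3 10, Holm→W4 4, York→W3 4, Upton→W4 5, Farrow→W4 5. Service cost 33.
{W2, W3, W4}: service cost 34
{W1, W2, W4}: service cost 35
Among all 4 size-3 choices, {W1, W3, W4} is lowest.

Choose W1, W3 and W4; total service cost 33.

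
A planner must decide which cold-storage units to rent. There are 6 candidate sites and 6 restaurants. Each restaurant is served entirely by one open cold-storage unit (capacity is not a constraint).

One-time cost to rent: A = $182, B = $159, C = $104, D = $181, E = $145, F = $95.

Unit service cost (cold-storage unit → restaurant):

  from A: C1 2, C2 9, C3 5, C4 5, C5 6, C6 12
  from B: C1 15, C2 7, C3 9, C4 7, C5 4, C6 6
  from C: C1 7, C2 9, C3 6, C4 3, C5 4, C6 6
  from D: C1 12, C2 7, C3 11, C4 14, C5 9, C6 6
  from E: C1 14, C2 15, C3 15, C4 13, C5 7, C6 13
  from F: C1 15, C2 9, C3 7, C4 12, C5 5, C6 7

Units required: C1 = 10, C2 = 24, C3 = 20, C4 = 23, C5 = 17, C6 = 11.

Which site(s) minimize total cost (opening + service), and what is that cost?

For any fixed open set, each restaurant goes to its cheapest open site; total = fixed + service.
{C}: C1→C 7·10=70, C2→C 9·24=216, C3→C 6·20=120, C4→C 3·23=69, C5→C 4·17=68, C6→C 6·11=66. Service 609; fixed 104; total 713.
{C, F}: C1→C 7·10=70, C2→C 9·24=216, C3→C 6·20=120, C4→C 3·23=69, C5→C 4·17=68, C6→C 6·11=66. Service 609; fixed 199; total 808.
{B, C}: service 561 + fixed 263 = 824
{A, B, C, D, E, F}: C1→A 2·10=20, C2→B 7·24=168, C3→A 5·20=100, C4→C 3·23=69, C5→B 4·17=68, C6→B 6·11=66. Service 491; fixed 866; total 1357.
No other subset beats 713.

Open C only; minimum total cost 713.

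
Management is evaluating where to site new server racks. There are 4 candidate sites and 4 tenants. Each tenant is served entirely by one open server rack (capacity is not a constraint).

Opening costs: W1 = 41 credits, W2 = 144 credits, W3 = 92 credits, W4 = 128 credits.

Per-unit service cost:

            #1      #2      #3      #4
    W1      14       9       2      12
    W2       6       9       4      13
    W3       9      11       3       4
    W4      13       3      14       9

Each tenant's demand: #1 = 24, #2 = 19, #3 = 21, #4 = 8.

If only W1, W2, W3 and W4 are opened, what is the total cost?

Total cost: 680

Each tenant is assigned to its cheapest site among the open ones.
{W1, W2, W3, W4}: #1→W2 6·24=144, #2→W4 3·19=57, #3→W1 2·21=42, #4→W3 4·8=32. Service 275; fixed 405; total 680.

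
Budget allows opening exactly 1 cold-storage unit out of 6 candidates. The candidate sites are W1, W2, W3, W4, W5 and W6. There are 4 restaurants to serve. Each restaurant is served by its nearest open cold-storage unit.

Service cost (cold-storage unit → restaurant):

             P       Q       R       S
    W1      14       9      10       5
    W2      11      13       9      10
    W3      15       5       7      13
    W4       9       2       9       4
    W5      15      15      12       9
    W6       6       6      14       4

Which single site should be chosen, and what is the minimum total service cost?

With exactly 1 open, each restaurant uses its cheapest among the chosen.
{W4}: P→W4 9, Q→W4 2, R→W4 9, S→W4 4. Service cost 24.
{W6}: service cost 30
{W1}: service cost 38
Among all 6 size-1 choices, {W4} is lowest.

Choose W4 only; total service cost 24.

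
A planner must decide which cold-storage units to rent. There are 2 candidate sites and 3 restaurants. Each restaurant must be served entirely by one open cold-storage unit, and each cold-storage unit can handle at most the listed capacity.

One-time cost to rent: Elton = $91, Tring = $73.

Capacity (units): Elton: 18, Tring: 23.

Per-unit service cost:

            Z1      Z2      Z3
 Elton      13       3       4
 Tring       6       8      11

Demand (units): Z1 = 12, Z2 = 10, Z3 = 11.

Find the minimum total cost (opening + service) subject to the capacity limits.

Open {Elton, Tring}: Z1→Tring 6·12=72, Z2→Tring 8·10=80, Z3→Elton 4·11=44.
Loads: Elton carries 11/18, Tring carries 22/23. Service 196; fixed 164; total 360.
Next best feasible plan costs 387.

Minimum total cost: 360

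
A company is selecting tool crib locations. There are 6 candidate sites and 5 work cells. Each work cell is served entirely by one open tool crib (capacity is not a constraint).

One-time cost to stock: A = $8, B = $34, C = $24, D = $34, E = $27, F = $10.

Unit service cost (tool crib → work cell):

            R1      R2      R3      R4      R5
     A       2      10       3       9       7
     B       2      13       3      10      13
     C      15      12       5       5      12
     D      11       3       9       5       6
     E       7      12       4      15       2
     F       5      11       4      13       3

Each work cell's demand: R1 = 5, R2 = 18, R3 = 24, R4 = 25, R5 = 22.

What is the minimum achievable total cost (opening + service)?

For any fixed open set, each work cell goes to its cheapest open site; total = fixed + service.
{A, D, E}: R1→A 2·5=10, R2→D 3·18=54, R3→A 3·24=72, R4→D 5·25=125, R5→E 2·22=44. Service 305; fixed 69; total 374.
{A, D, F}: R1→A 2·5=10, R2→D 3·18=54, R3→A 3·24=72, R4→D 5·25=125, R5→F 3·22=66. Service 327; fixed 52; total 379.
{A, D, E, F}: service 305 + fixed 79 = 384
{A, B, C, D, E, F}: R1→A 2·5=10, R2→D 3·18=54, R3→A 3·24=72, R4→C 5·25=125, R5→E 2·22=44. Service 305; fixed 137; total 442.
No other subset beats 374.

Minimum total cost: 374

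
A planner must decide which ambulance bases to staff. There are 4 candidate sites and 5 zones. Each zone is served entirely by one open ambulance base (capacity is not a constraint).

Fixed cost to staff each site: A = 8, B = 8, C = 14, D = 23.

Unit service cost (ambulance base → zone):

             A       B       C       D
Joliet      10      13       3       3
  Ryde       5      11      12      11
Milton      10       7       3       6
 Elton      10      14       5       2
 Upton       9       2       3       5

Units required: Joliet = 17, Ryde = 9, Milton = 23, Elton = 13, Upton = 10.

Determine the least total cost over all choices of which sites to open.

Minimum total cost: 264

For any fixed open set, each zone goes to its cheapest open site; total = fixed + service.
{A, B, C, D}: Joliet→C 3·17=51, Ryde→A 5·9=45, Milton→C 3·23=69, Elton→D 2·13=26, Upton→B 2·10=20. Service 211; fixed 53; total 264.
{A, C, D}: service 221 + fixed 45 = 266
{A, B, C}: service 250 + fixed 30 = 280
{A}: Joliet→A 10·17=170, Ryde→A 5·9=45, Milton→A 10·23=230, Elton→A 10·13=130, Upton→A 9·10=90. Service 665; fixed 8; total 673.
(All 15 nonempty subsets were checked; A, B, C and D is lowest.)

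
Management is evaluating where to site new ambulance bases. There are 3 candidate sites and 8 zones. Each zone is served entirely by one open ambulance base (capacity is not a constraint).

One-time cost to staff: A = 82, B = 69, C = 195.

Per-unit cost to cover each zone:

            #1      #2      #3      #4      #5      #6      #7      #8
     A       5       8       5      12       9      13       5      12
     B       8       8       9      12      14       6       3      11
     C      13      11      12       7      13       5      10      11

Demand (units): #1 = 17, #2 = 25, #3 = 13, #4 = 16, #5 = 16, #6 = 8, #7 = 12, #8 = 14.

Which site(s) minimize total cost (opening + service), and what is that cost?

For any fixed open set, each zone goes to its cheapest open site; total = fixed + service.
{A, B}: #1→A 5·17=85, #2→A 8·25=200, #3→A 5·13=65, #4→A 12·16=192, #5→A 9·16=144, #6→B 6·8=48, #7→B 3·12=36, #8→B 11·14=154. Service 924; fixed 151; total 1075.
{A}: service 1018 + fixed 82 = 1100
{A, C}: service 860 + fixed 277 = 1137
{A, B, C}: #1→A 5·17=85, #2→A 8·25=200, #3→A 5·13=65, #4→C 7·16=112, #5→A 9·16=144, #6→C 5·8=40, #7→B 3·12=36, #8→B 11·14=154. Service 836; fixed 346; total 1182.
(All 7 nonempty subsets were checked; A and B is lowest.)

Open A and B; minimum total cost 1075.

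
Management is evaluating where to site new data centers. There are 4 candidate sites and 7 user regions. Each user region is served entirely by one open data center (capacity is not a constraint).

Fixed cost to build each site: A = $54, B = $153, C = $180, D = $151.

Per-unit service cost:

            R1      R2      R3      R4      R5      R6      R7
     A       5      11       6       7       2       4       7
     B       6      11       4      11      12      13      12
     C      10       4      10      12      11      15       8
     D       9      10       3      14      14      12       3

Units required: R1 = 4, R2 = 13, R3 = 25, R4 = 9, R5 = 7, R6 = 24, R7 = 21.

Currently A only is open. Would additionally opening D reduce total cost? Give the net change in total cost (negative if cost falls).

Yes — net change −21 (cost falls by 21).

Current service cost with {A}: 633.
Adding D: each user region re-picks its cheapest; new service cost 461, saving 172.
Extra fixed cost: 151. Net change = 151 − 172 = -21.
(Totals: 687 → 666.)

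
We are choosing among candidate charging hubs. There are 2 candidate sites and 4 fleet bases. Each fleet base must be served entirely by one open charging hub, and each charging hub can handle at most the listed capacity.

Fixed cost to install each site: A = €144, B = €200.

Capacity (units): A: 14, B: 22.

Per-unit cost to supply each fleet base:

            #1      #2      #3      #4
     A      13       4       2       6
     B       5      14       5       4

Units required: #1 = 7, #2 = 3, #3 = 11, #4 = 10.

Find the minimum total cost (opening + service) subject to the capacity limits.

Open {A, B}: #1→B 5·7=35, #2→A 4·3=12, #3→A 2·11=22, #4→B 4·10=40.
Loads: A carries 14/14, B carries 17/22. Service 109; fixed 344; total 453.
Next best feasible plan costs 483.

Minimum total cost: 453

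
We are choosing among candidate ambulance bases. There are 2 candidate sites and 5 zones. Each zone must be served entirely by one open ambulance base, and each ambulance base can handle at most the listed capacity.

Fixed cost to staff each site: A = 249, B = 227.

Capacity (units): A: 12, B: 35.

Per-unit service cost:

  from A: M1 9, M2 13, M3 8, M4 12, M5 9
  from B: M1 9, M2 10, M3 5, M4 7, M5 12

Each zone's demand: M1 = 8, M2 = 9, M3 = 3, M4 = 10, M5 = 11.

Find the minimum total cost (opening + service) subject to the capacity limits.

Minimum total cost: 822

Open {A, B}: M1→B 9·8=72, M2→B 10·9=90, M3→B 5·3=15, M4→B 7·10=70, M5→A 9·11=99.
Loads: A carries 11/12, B carries 30/35. Service 346; fixed 476; total 822.
Next best feasible plan costs 855.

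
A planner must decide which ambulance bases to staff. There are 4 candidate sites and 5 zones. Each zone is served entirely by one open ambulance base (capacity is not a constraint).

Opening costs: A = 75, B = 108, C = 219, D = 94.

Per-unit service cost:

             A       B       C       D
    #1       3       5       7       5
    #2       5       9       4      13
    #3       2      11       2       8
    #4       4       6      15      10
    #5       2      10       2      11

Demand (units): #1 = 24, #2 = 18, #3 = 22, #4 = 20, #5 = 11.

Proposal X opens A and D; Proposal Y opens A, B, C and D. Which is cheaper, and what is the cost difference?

Proposal X is cheaper by 309.

Proposal X: {A, D}: #1→A 3·24=72, #2→A 5·18=90, #3→A 2·22=44, #4→A 4·20=80, #5→A 2·11=22. Service 308; fixed 169; total 477.
Proposal Y: {A, B, C, D}: #1→A 3·24=72, #2→C 4·18=72, #3→A 2·22=44, #4→A 4·20=80, #5→A 2·11=22. Service 290; fixed 496; total 786.
Difference: |477 − 786| = 309.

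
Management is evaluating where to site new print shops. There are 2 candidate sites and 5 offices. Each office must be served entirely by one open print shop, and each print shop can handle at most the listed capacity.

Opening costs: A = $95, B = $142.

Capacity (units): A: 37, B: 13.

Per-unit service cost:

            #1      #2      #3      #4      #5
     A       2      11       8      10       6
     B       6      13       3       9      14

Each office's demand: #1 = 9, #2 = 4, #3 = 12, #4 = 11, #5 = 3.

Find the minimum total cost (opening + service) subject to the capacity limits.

Minimum total cost: 463

Open {A, B}: #1→A 2·9=18, #2→A 11·4=44, #3→B 3·12=36, #4→A 10·11=110, #5→A 6·3=18.
Loads: A carries 27/37, B carries 12/13. Service 226; fixed 237; total 463.
Next best feasible plan costs 512.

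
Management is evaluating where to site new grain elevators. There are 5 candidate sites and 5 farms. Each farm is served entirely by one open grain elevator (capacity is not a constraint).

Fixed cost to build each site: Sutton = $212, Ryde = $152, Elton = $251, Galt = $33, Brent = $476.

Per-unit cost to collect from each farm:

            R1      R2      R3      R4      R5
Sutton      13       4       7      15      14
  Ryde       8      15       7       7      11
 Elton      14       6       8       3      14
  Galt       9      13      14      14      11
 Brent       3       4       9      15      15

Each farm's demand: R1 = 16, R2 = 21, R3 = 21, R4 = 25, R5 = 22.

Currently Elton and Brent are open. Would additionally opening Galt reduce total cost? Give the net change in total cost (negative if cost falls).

Yes — net change −33 (cost falls by 33).

Current service cost with {Elton, Brent}: 683.
Adding Galt: each farm re-picks its cheapest; new service cost 617, saving 66.
Extra fixed cost: 33. Net change = 33 − 66 = -33.
(Totals: 1410 → 1377.)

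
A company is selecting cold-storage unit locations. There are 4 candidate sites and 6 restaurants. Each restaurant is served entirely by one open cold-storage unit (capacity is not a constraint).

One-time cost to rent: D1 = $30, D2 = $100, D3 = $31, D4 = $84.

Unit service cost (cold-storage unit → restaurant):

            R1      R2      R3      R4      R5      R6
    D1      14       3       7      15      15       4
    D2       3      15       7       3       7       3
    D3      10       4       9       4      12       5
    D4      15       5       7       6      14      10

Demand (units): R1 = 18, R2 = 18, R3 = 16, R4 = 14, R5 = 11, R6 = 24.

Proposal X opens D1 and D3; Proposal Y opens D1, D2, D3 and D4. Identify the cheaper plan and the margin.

Proposal Y is cheaper by 35.

Proposal X: {D1, D3}: R1→D3 10·18=180, R2→D1 3·18=54, R3→D1 7·16=112, R4→D3 4·14=56, R5→D3 12·11=132, R6→D1 4·24=96. Service 630; fixed 61; total 691.
Proposal Y: {D1, D2, D3, D4}: R1→D2 3·18=54, R2→D1 3·18=54, R3→D1 7·16=112, R4→D2 3·14=42, R5→D2 7·11=77, R6→D2 3·24=72. Service 411; fixed 245; total 656.
Difference: |691 − 656| = 35.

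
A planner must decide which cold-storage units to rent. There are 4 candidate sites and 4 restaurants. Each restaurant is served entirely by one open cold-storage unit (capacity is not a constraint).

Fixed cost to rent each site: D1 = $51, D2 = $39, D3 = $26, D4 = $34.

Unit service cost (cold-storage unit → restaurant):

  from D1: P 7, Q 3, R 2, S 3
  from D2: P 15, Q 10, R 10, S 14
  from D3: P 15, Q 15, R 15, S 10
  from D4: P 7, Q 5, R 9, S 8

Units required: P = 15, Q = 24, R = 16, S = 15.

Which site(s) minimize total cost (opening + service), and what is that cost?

Open D1 only; minimum total cost 305.

For any fixed open set, each restaurant goes to its cheapest open site; total = fixed + service.
{D1}: P→D1 7·15=105, Q→D1 3·24=72, R→D1 2·16=32, S→D1 3·15=45. Service 254; fixed 51; total 305.
{D1, D3}: P→D1 7·15=105, Q→D1 3·24=72, R→D1 2·16=32, S→D1 3·15=45. Service 254; fixed 77; total 331.
{D1, D4}: service 254 + fixed 85 = 339
{D1, D2, D3, D4}: P→D1 7·15=105, Q→D1 3·24=72, R→D1 2·16=32, S→D1 3·15=45. Service 254; fixed 150; total 404.
No other subset beats 305.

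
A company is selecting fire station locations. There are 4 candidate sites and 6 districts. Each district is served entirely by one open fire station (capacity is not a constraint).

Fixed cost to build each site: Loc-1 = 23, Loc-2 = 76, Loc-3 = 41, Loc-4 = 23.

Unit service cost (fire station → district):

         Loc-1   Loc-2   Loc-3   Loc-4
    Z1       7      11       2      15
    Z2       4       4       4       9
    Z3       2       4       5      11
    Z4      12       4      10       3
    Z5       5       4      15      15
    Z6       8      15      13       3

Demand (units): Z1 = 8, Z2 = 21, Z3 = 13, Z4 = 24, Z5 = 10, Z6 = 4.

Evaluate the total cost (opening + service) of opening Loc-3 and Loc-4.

Total cost: 463

Each district is assigned to its cheapest site among the open ones.
{Loc-3, Loc-4}: Z1→Loc-3 2·8=16, Z2→Loc-3 4·21=84, Z3→Loc-3 5·13=65, Z4→Loc-4 3·24=72, Z5→Loc-3 15·10=150, Z6→Loc-4 3·4=12. Service 399; fixed 64; total 463.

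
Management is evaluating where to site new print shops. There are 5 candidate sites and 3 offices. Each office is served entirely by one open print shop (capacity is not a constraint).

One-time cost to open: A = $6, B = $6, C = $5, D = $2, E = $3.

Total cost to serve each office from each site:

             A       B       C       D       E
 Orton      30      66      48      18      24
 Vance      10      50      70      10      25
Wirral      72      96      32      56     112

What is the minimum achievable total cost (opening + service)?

For any fixed open set, each office goes to its cheapest open site; total = fixed + service.
{C, D}: Orton→D 18, Vance→D 10, Wirral→C 32. Service 60; fixed 7; total 67.
{C, D, E}: service 60 + fixed 10 = 70
{A, C, D}: Orton→D 18, Vance→A 10, Wirral→C 32. Service 60; fixed 13; total 73.
{A, B, C, D, E}: Orton→D 18, Vance→A 10, Wirral→C 32. Service 60; fixed 22; total 82.
No other subset beats 67.

Minimum total cost: 67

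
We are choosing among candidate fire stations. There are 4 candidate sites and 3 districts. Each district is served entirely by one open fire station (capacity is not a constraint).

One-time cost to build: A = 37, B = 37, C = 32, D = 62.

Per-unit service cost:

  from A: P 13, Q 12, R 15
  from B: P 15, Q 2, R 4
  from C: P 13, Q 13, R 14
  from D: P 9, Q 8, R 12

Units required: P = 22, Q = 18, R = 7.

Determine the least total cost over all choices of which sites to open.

Minimum total cost: 361

For any fixed open set, each district goes to its cheapest open site; total = fixed + service.
{B, D}: P→D 9·22=198, Q→B 2·18=36, R→B 4·7=28. Service 262; fixed 99; total 361.
{B, C, D}: P→D 9·22=198, Q→B 2·18=36, R→B 4·7=28. Service 262; fixed 131; total 393.
{A, B, D}: service 262 + fixed 136 = 398
{A, B, C, D}: service 262 + fixed 168 = 430
No other subset beats 361.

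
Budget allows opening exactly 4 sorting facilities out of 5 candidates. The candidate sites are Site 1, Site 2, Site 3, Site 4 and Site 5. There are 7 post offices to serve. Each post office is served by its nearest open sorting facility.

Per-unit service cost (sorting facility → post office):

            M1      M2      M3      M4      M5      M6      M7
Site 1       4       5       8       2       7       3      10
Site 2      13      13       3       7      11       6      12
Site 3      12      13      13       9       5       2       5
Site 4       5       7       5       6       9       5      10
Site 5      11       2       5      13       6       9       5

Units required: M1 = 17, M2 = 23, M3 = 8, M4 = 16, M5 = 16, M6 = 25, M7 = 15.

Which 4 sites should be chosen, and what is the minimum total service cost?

With exactly 4 open, each post office uses its cheapest among the chosen.
{Site 1, Site 2, Site 3, Site 5}: M1→Site 1 4·17=68, M2→Site 5 2·23=46, M3→Site 2 3·8=24, M4→Site 1 2·16=32, M5→Site 3 5·16=80, M6→Site 3 2·25=50, M7→Site 3 5·15=75. Service cost 375.
{Site 1, Site 3, Site 4, Site 5}: service cost 391
{Site 1, Site 2, Site 4, Site 5}: service cost 416
Among all 5 size-4 choices, {Site 1, Site 2, Site 3, Site 5} is lowest.

Choose Site 1, Site 2, Site 3 and Site 5; total service cost 375.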